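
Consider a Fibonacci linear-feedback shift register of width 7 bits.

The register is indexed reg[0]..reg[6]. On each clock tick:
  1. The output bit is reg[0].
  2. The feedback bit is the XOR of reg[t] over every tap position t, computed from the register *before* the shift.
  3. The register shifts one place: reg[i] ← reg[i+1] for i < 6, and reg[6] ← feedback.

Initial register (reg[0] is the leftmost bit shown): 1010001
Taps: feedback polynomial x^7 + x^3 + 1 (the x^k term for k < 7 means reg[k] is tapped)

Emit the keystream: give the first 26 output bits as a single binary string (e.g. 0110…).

step | reg (before) | out | fb
   0 | 1010001 | 1 | 1
   1 | 0100011 | 0 | 0
   2 | 1000110 | 1 | 1
   3 | 0001101 | 0 | 1
   4 | 0011011 | 0 | 1
   5 | 0110111 | 0 | 0
   6 | 1101110 | 1 | 0
   7 | 1011100 | 1 | 0
   8 | 0111000 | 0 | 1
   9 | 1110001 | 1 | 1
  10 | 1100011 | 1 | 1
  11 | 1000111 | 1 | 1
  12 | 0001111 | 0 | 1
  13 | 0011111 | 0 | 1
  14 | 0111111 | 0 | 1
  15 | 1111111 | 1 | 0
  16 | 1111110 | 1 | 0
  17 | 1111100 | 1 | 0
  18 | 1111000 | 1 | 0
  19 | 1110000 | 1 | 1
  20 | 1100001 | 1 | 1
  21 | 1000011 | 1 | 1
  22 | 0000111 | 0 | 0
  23 | 0001110 | 0 | 1
  24 | 0011101 | 0 | 1
  25 | 0111011 | 0 | 1

10100011011100011111110000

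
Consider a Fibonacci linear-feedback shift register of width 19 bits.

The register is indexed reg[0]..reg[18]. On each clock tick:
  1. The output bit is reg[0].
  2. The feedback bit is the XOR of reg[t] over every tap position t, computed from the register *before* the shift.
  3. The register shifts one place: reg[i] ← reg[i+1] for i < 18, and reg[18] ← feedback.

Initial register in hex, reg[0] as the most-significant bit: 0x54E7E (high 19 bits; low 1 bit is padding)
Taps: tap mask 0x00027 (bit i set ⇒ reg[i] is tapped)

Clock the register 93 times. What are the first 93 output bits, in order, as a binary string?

tick  register→output (feedback)
  0  0101010011100111111→0 (0)
  1  1010100111001111110→1 (0)
  2  0101001110011111100→0 (1)
  3  1010011100111111001→1 (1)
  4  0100111001111110011→0 (0)
  5  1001110011111100110→1 (0)
  6  0011100111111001100→0 (1)
  7  0111001111110011001→0 (0)
  8  1110011111100110010→1 (0)
  9  1100111111001100100→1 (1)
 10  1001111110011001001→1 (0)
 11  0011111100110010010→0 (0)
 12  0111111001100100100→0 (1)
 13  1111110011001001001→1 (0)
 14  1111100110010010010→1 (1)
 15  1111001100100100101→1 (1)
 16  1110011001001001011→1 (0)
 17  1100110010010010110→1 (1)
 18  1001100100100101101→1 (1)
 19  0011001001001011011→0 (1)
 20  0110010010010110111→0 (1)
 21  1100100100101101111→1 (0)
 22  1001001001011011110→1 (1)
 23  0010010010110111101→0 (0)
 24  0100100101101111010→0 (1)
 25  1001001011011110101→1 (1)
 26  0010010110111101011→0 (0)
 27  0100101101111010110→0 (1)
 28  1001011011110101101→1 (0)
 29  0010110111101011010→0 (0)
 30  0101101111010110100→0 (1)
 31  1011011110101101001→1 (1)
 32  0110111101011010011→0 (1)
 33  1101111010110100111→1 (1)
 34  1011110101101001111→1 (1)
 35  0111101011010011111→0 (0)
 36  1111010110100111110→1 (0)
 37  1110101101001111100→1 (1)
 38  1101011010011111001→1 (1)
 39  1010110100111110011→1 (1)
 40  0101101001111100111→0 (1)
 41  1011010011111001111→1 (1)
 42  0110100111110011111→0 (0)
 43  1101001111100111110→1 (0)
 44  1010011111001111100→1 (1)
 45  0100111110011111001→0 (0)
 46  1001111100111110010→1 (0)
 47  0011111001111100100→0 (0)
 48  0111110011111001000→0 (1)
 49  1111100111110010001→1 (1)
 50  1111001111100100011→1 (1)
 51  1110011111001000111→1 (0)
 52  1100111110010001110→1 (1)
 53  1001111100100011101→1 (0)
 54  0011111001000111010→0 (0)
 55  0111110010001110100→0 (1)
 56  1111100100011101001→1 (1)
 57  1111001000111010011→1 (1)
 58  1110010001110100111→1 (0)
 59  1100100011101001110→1 (0)
 60  1001000111010011100→1 (1)
 61  0010001110100111001→0 (1)
 62  0100011101001110011→0 (0)
 63  1000111010011100110→1 (0)
 64  0001110100111001100→0 (1)
 65  0011101001110011001→0 (1)
 66  0111010011100110011→0 (1)
 67  1110100111001100111→1 (1)
 68  1101001110011001111→1 (0)
 69  1010011100110011110→1 (1)
 70  0100111001100111101→0 (0)
 71  1001110011001111010→1 (0)
 72  0011100110011110100→0 (1)
 73  0111001100111101001→0 (0)
 74  1110011001111010010→1 (0)
 75  1100110011110100100→1 (1)
 76  1001100111101001001→1 (1)
 77  0011001111010010011→0 (1)
 78  0110011110100100111→0 (1)
 79  1100111101001001111→1 (1)
 80  1001111010010011111→1 (0)
 81  0011110100100111110→0 (0)
 82  0111101001001111100→0 (0)
 83  1111010010011111000→1 (0)
 84  1110100100111110000→1 (1)
 85  1101001001111100001→1 (0)
 86  1010010011111000010→1 (1)
 87  0100100111110000101→0 (1)
 88  1001001111100001011→1 (1)
 89  0010011111000010111→0 (0)
 90  0100111110000101110→0 (0)
 91  1001111100001011100→1 (0)
 92  0011111000010111000→0 (0)

010101001110011111100110010010010110111101011010011111001111100100011101001110011001111010010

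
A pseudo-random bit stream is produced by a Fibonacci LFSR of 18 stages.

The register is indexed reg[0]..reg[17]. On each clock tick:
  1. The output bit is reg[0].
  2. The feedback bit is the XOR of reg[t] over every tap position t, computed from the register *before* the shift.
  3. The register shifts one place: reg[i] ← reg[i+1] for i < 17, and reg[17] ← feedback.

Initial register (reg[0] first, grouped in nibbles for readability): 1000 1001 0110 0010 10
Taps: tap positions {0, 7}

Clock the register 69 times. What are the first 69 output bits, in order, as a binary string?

k : reg_k → out_k, fb_k
0: 100010010110001010 → 1, fb=0
1: 000100101100010100 → 0, fb=0
2: 001001011000101000 → 0, fb=1
3: 010010110001010001 → 0, fb=1
4: 100101100010100011 → 1, fb=1
5: 001011000101000111 → 0, fb=0
6: 010110001010001110 → 0, fb=0
7: 101100010100011100 → 1, fb=0
8: 011000101000111000 → 0, fb=0
9: 110001010001110000 → 1, fb=0
10: 100010100011100000 → 1, fb=1
11: 000101000111000001 → 0, fb=0
12: 001010001110000010 → 0, fb=0
13: 010100011100000100 → 0, fb=1
14: 101000111000001001 → 1, fb=0
15: 010001110000010010 → 0, fb=1
16: 100011100000100101 → 1, fb=1
17: 000111000001001011 → 0, fb=0
18: 001110000010010110 → 0, fb=0
19: 011100000100101100 → 0, fb=0
20: 111000001001011000 → 1, fb=1
21: 110000010010110001 → 1, fb=0
22: 100000100101100010 → 1, fb=1
23: 000001001011000101 → 0, fb=0
24: 000010010110001010 → 0, fb=1
25: 000100101100010101 → 0, fb=0
26: 001001011000101010 → 0, fb=1
27: 010010110001010101 → 0, fb=1
28: 100101100010101011 → 1, fb=1
29: 001011000101010111 → 0, fb=0
30: 010110001010101110 → 0, fb=0
31: 101100010101011100 → 1, fb=0
32: 011000101010111000 → 0, fb=0
33: 110001010101110000 → 1, fb=0
34: 100010101011100000 → 1, fb=1
35: 000101010111000001 → 0, fb=1
36: 001010101110000011 → 0, fb=0
37: 010101011100000110 → 0, fb=1
38: 101010111000001101 → 1, fb=0
39: 010101110000011010 → 0, fb=1
40: 101011100000110101 → 1, fb=1
41: 010111000001101011 → 0, fb=0
42: 101110000011010110 → 1, fb=1
43: 011100000110101101 → 0, fb=0
44: 111000001101011010 → 1, fb=1
45: 110000011010110101 → 1, fb=0
46: 100000110101101010 → 1, fb=0
47: 000001101011010100 → 0, fb=0
48: 000011010110101000 → 0, fb=1
49: 000110101101010001 → 0, fb=0
50: 001101011010100010 → 0, fb=1
51: 011010110101000101 → 0, fb=1
52: 110101101010001011 → 1, fb=1
53: 101011010100010111 → 1, fb=0
54: 010110101000101110 → 0, fb=0
55: 101101010001011100 → 1, fb=0
56: 011010100010111000 → 0, fb=0
57: 110101000101110000 → 1, fb=1
58: 101010001011100001 → 1, fb=1
59: 010100010111000011 → 0, fb=1
60: 101000101110000111 → 1, fb=1
61: 010001011100001111 → 0, fb=1
62: 100010111000011111 → 1, fb=0
63: 000101110000111110 → 0, fb=1
64: 001011100001111101 → 0, fb=0
65: 010111000011111010 → 0, fb=0
66: 101110000111110100 → 1, fb=1
67: 011100001111101001 → 0, fb=0
68: 111000011111010010 → 1, fb=0

100010010110001010001110000010010110001010101110000011010110101000101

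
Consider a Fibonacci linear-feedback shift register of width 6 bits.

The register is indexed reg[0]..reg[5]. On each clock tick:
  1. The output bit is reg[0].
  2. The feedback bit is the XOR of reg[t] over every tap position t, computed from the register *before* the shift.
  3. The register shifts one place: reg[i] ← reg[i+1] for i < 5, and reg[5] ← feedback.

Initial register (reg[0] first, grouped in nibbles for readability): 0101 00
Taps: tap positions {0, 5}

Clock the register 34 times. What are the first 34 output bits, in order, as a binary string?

step | reg (before) | out | fb
   0 | 010100 | 0 | 0
   1 | 101000 | 1 | 1
   2 | 010001 | 0 | 1
   3 | 100011 | 1 | 0
   4 | 000110 | 0 | 0
   5 | 001100 | 0 | 0
   6 | 011000 | 0 | 0
   7 | 110000 | 1 | 1
   8 | 100001 | 1 | 0
   9 | 000010 | 0 | 0
  10 | 000100 | 0 | 0
  11 | 001000 | 0 | 0
  12 | 010000 | 0 | 0
  13 | 100000 | 1 | 1
  14 | 000001 | 0 | 1
  15 | 000011 | 0 | 1
  16 | 000111 | 0 | 1
  17 | 001111 | 0 | 1
  18 | 011111 | 0 | 1
  19 | 111111 | 1 | 0
  20 | 111110 | 1 | 1
  21 | 111101 | 1 | 0
  22 | 111010 | 1 | 1
  23 | 110101 | 1 | 0
  24 | 101010 | 1 | 1
  25 | 010101 | 0 | 1
  26 | 101011 | 1 | 0
  27 | 010110 | 0 | 0
  28 | 101100 | 1 | 1
  29 | 011001 | 0 | 1
  30 | 110011 | 1 | 0
  31 | 100110 | 1 | 1
  32 | 001101 | 0 | 1
  33 | 011011 | 0 | 1

0101000110000100000111111010101100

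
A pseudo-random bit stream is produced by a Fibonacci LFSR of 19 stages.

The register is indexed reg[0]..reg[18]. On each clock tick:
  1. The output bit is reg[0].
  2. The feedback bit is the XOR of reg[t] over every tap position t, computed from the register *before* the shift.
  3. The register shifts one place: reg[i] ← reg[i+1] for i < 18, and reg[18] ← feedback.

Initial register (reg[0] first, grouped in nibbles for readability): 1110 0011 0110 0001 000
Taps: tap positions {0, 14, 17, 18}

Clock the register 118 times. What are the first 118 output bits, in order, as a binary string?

k : reg_k → out_k, fb_k
0: 1110001101100001000 → 1, fb=1
1: 1100011011000010001 → 1, fb=1
2: 1000110110000100011 → 1, fb=1
3: 0001101100001000111 → 0, fb=0
4: 0011011000010001110 → 0, fb=1
5: 0110110000100011101 → 0, fb=0
6: 1101100001000111010 → 1, fb=1
7: 1011000010001110101 → 1, fb=1
8: 0110000100011101011 → 0, fb=0
9: 1100001000111010110 → 1, fb=1
10: 1000010001110101101 → 1, fb=0
11: 0000100011101011010 → 0, fb=0
12: 0001000111010110100 → 0, fb=1
13: 0010001110101101001 → 0, fb=1
14: 0100011101011010011 → 0, fb=1
15: 1000111010110100111 → 1, fb=1
16: 0001110101101001111 → 0, fb=0
17: 0011101011010011110 → 0, fb=0
18: 0111010110100111100 → 0, fb=1
19: 1110101101001111001 → 1, fb=1
20: 1101011010011110011 → 1, fb=0
21: 1010110100111100110 → 1, fb=0
22: 0101101001111001100 → 0, fb=0
23: 1011010011110011000 → 1, fb=0
24: 0110100111100110000 → 0, fb=1
25: 1101001111001100001 → 1, fb=0
26: 1010011110011000010 → 1, fb=0
27: 0100111100110000100 → 0, fb=0
28: 1001111001100001000 → 1, fb=1
29: 0011110011000010001 → 0, fb=0
30: 0111100110000100010 → 0, fb=1
31: 1111001100001000101 → 1, fb=0
32: 1110011000010001010 → 1, fb=0
33: 1100110000100010100 → 1, fb=0
34: 1001100001000101000 → 1, fb=1
35: 0011000010001010001 → 0, fb=0
36: 0110000100010100010 → 0, fb=1
37: 1100001000101000101 → 1, fb=0
38: 1000010001010001010 → 1, fb=0
39: 0000100010100010100 → 0, fb=1
40: 0001000101000101001 → 0, fb=1
41: 0010001010001010011 → 0, fb=1
42: 0100010100010100111 → 0, fb=0
43: 1000101000101001110 → 1, fb=0
44: 0001010001010011100 → 0, fb=1
45: 0010100010100111001 → 0, fb=0
46: 0101000101001110010 → 0, fb=0
47: 1010001010011100100 → 1, fb=1
48: 0100010100111001001 → 0, fb=1
49: 1000101001110010011 → 1, fb=0
50: 0001010011100100110 → 0, fb=1
51: 0010100111001001101 → 0, fb=1
52: 0101001110010011011 → 0, fb=1
53: 1010011100100110111 → 1, fb=0
54: 0100111001001101110 → 0, fb=1
55: 1001110010011011101 → 1, fb=1
56: 0011100100110111011 → 0, fb=1
57: 0111001001101110111 → 0, fb=1
58: 1110010011011101111 → 1, fb=1
59: 1100100110111011111 → 1, fb=0
60: 1001001101110111110 → 1, fb=1
61: 0010011011101111101 → 0, fb=0
62: 0100110111011111010 → 0, fb=0
63: 1001101110111110100 → 1, fb=0
64: 0011011101111101000 → 0, fb=0
65: 0110111011111010000 → 0, fb=1
66: 1101110111110100001 → 1, fb=0
67: 1011101111101000010 → 1, fb=0
68: 0111011111010000100 → 0, fb=0
69: 1110111110100001000 → 1, fb=1
70: 1101111101000010001 → 1, fb=1
71: 1011111010000100011 → 1, fb=1
72: 0111110100001000111 → 0, fb=0
73: 1111101000010001110 → 1, fb=0
74: 1111010000100011100 → 1, fb=0
75: 1110100001000111000 → 1, fb=0
76: 1101000010001110000 → 1, fb=0
77: 1010000100011100000 → 1, fb=1
78: 0100001000111000001 → 0, fb=1
79: 1000010001110000011 → 1, fb=1
80: 0000100011100000111 → 0, fb=0
81: 0001000111000001110 → 0, fb=1
82: 0010001110000011101 → 0, fb=0
83: 0100011100000111010 → 0, fb=0
84: 1000111000001110100 → 1, fb=0
85: 0001110000011101000 → 0, fb=0
86: 0011100000111010000 → 0, fb=1
87: 0111000001110100001 → 0, fb=1
88: 1110000011101000011 → 1, fb=1
89: 1100000111010000111 → 1, fb=1
90: 1000001110100001111 → 1, fb=1
91: 0000011101000011111 → 0, fb=1
92: 0000111010000111111 → 0, fb=1
93: 0001110100001111111 → 0, fb=1
94: 0011101000011111111 → 0, fb=1
95: 0111010000111111111 → 0, fb=1
96: 1110100001111111111 → 1, fb=0
97: 1101000011111111110 → 1, fb=1
98: 1010000111111111101 → 1, fb=1
99: 0100001111111111011 → 0, fb=1
100: 1000011111111110111 → 1, fb=0
101: 0000111111111101110 → 0, fb=1
102: 0001111111111011101 → 0, fb=0
103: 0011111111110111010 → 0, fb=0
104: 0111111111101110100 → 0, fb=1
105: 1111111111011101001 → 1, fb=0
106: 1111111110111010010 → 1, fb=1
107: 1111111101110100101 → 1, fb=0
108: 1111111011101001010 → 1, fb=0
109: 1111110111010010100 → 1, fb=0
110: 1111101110100101000 → 1, fb=1
111: 1111011101001010001 → 1, fb=1
112: 1110111010010100011 → 1, fb=1
113: 1101110100101000111 → 1, fb=1
114: 1011101001010001111 → 1, fb=1
115: 0111010010100011111 → 0, fb=1
116: 1110100101000111111 → 1, fb=0
117: 1101001010001111110 → 1, fb=1

1110001101100001000111010110100111100110000100010100010100111001001101110111110100001000111000001110100001111111111011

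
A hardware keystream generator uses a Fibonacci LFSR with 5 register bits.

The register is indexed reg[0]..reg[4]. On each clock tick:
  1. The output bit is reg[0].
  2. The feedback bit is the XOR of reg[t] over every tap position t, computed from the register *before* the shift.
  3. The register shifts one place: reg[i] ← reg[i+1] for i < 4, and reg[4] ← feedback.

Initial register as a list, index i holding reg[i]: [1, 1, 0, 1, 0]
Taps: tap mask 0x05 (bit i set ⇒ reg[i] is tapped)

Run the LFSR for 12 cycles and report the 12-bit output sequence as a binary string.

110101000010

step | reg (before) | out | fb
   0 | 11010 | 1 | 1
   1 | 10101 | 1 | 0
   2 | 01010 | 0 | 0
   3 | 10100 | 1 | 0
   4 | 01000 | 0 | 0
   5 | 10000 | 1 | 1
   6 | 00001 | 0 | 0
   7 | 00010 | 0 | 0
   8 | 00100 | 0 | 1
   9 | 01001 | 0 | 0
  10 | 10010 | 1 | 1
  11 | 00101 | 0 | 1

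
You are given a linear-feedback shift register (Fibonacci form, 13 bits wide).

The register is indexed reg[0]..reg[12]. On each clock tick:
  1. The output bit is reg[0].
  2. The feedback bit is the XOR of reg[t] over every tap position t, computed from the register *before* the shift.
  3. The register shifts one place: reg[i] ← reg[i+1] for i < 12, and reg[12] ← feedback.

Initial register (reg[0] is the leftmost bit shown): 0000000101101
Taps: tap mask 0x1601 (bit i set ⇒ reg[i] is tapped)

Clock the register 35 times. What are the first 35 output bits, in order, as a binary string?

k : reg_k → out_k, fb_k
0: 0000000101101 → 0, fb=1
1: 0000001011011 → 0, fb=0
2: 0000010110110 → 0, fb=1
3: 0000101101101 → 0, fb=1
4: 0001011011011 → 0, fb=0
5: 0010110110110 → 0, fb=1
6: 0101101101101 → 0, fb=1
7: 1011011011011 → 1, fb=1
8: 0110110110111 → 0, fb=0
9: 1101101101110 → 1, fb=1
10: 1011011011101 → 1, fb=0
11: 0110110111010 → 0, fb=1
12: 1101101110101 → 1, fb=1
13: 1011011101011 → 1, fb=1
14: 0110111010111 → 0, fb=0
15: 1101110101110 → 1, fb=1
16: 1011101011101 → 1, fb=0
17: 0111010111010 → 0, fb=1
18: 1110101110101 → 1, fb=1
19: 1101011101011 → 1, fb=1
20: 1010111010111 → 1, fb=1
21: 0101110101111 → 0, fb=1
22: 1011101011111 → 1, fb=0
23: 0111010111110 → 0, fb=0
24: 1110101111100 → 1, fb=1
25: 1101011111001 → 1, fb=1
26: 1010111110011 → 1, fb=0
27: 0101111100110 → 0, fb=1
28: 1011111001101 → 1, fb=0
29: 0111110011010 → 0, fb=1
30: 1111100110101 → 1, fb=1
31: 1111001101011 → 1, fb=1
32: 1110011010111 → 1, fb=1
33: 1100110101111 → 1, fb=0
34: 1001101011110 → 1, fb=1

00000001011011011011101011101011111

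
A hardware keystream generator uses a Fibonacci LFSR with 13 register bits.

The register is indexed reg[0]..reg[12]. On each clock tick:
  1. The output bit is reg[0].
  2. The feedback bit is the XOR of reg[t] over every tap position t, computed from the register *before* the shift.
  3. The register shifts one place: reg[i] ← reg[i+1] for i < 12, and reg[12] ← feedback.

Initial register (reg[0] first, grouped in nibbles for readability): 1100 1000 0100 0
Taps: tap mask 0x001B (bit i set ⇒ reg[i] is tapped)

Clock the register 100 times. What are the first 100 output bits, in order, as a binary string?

tick  register→output (feedback)
  0  1100100001000→1 (1)
  1  1001000010001→1 (0)
  2  0010000100010→0 (0)
  3  0100001000100→0 (1)
  4  1000010001001→1 (1)
  5  0000100010011→0 (1)
  6  0001000100111→0 (1)
  7  0010001001111→0 (0)
  8  0100010011110→0 (1)
  9  1000100111101→1 (0)
 10  0001001111010→0 (1)
 11  0010011110101→0 (0)
 12  0100111101010→0 (0)
 13  1001111010100→1 (1)
 14  0011110101001→0 (0)
 15  0111101010010→0 (1)
 16  1111010100101→1 (1)
 17  1110101001011→1 (1)
 18  1101010010111→1 (1)
 19  1010100101111→1 (0)
 20  0101001011110→0 (0)
 21  1010010111100→1 (1)
 22  0100101111001→0 (0)
 23  1001011110010→1 (0)
 24  0010111100100→0 (1)
 25  0101111001001→0 (1)
 26  1011110010011→1 (1)
 27  0111100100111→0 (1)
 28  1111001001111→1 (1)
 29  1110010011111→1 (0)
 30  1100100111110→1 (1)
 31  1001001111101→1 (0)
 32  0010011111010→0 (0)
 33  0100111110100→0 (0)
 34  1001111101000→1 (1)
 35  0011111010001→0 (0)
 36  0111110100010→0 (1)
 37  1111101000101→1 (0)
 38  1111010001010→1 (1)
 39  1110100010101→1 (1)
 40  1101000101011→1 (1)
 41  1010001010111→1 (1)
 42  0100010101111→0 (1)
 43  1000101011111→1 (0)
 44  0001010111110→0 (1)
 45  0010101111101→0 (1)
 46  0101011111011→0 (0)
 47  1010111110110→1 (0)
 48  0101111101100→0 (1)
 49  1011111011001→1 (1)
 50  0111110110011→0 (1)
 51  1111101100111→1 (0)
 52  1111011001110→1 (1)
 53  1110110011101→1 (1)
 54  1101100111011→1 (0)
 55  1011001110110→1 (0)
 56  0110011101100→0 (1)
 57  1100111011001→1 (1)
 58  1001110110011→1 (1)
 59  0011101100111→0 (0)
 60  0111011001110→0 (0)
 61  1110110011100→1 (1)
 62  1101100111001→1 (0)
 63  1011001110010→1 (0)
 64  0110011100100→0 (1)
 65  1100111001001→1 (1)
 66  1001110010011→1 (1)
 67  0011100100111→0 (0)
 68  0111001001110→0 (0)
 69  1110010011100→1 (0)
 70  1100100111000→1 (1)
 71  1001001110001→1 (0)
 72  0010011100010→0 (0)
 73  0100111000100→0 (0)
 74  1001110001000→1 (1)
 75  0011100010001→0 (0)
 76  0111000100010→0 (0)
 77  1110001000100→1 (0)
 78  1100010001000→1 (0)
 79  1000100010000→1 (0)
 80  0001000100000→0 (1)
 81  0010001000001→0 (0)
 82  0100010000010→0 (1)
 83  1000100000101→1 (0)
 84  0001000001010→0 (1)
 85  0010000010101→0 (0)
 86  0100000101010→0 (1)
 87  1000001010101→1 (1)
 88  0000010101011→0 (0)
 89  0000101010110→0 (1)
 90  0001010101101→0 (1)
 91  0010101011011→0 (1)
 92  0101010110111→0 (0)
 93  1010101101110→1 (0)
 94  0101011011100→0 (0)
 95  1010110111000→1 (0)
 96  0101101110000→0 (1)
 97  1011011100001→1 (0)
 98  0110111000010→0 (0)
 99  1101110000100→1 (0)

1100100001000100111101010010111100100111110100010101111101100111011001110010011100010001000001010101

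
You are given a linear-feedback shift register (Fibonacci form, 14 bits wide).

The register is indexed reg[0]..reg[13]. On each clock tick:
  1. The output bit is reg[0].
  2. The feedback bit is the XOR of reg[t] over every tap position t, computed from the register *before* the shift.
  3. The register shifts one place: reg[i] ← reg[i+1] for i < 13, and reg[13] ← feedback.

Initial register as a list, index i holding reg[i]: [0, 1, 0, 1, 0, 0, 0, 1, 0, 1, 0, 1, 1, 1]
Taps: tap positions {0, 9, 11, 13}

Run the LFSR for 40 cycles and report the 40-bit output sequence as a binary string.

0101000101011111100011110100100110000001

k : reg_k → out_k, fb_k
0: 01010001010111 → 0, fb=1
1: 10100010101111 → 1, fb=1
2: 01000101011111 → 0, fb=1
3: 10001010111111 → 1, fb=0
4: 00010101111110 → 0, fb=0
5: 00101011111100 → 0, fb=0
6: 01010111111000 → 0, fb=1
7: 10101111110001 → 1, fb=1
8: 01011111100011 → 0, fb=1
9: 10111111000111 → 1, fb=1
10: 01111110001111 → 0, fb=0
11: 11111100011110 → 1, fb=1
12: 11111000111101 → 1, fb=0
13: 11110001111010 → 1, fb=0
14: 11100011110100 → 1, fb=1
15: 11000111101001 → 1, fb=0
16: 10001111010010 → 1, fb=0
17: 00011110100100 → 0, fb=1
18: 00111101001001 → 0, fb=1
19: 01111010010011 → 0, fb=0
20: 11110100100110 → 1, fb=0
21: 11101001001100 → 1, fb=0
22: 11010010011000 → 1, fb=0
23: 10100100110000 → 1, fb=0
24: 01001001100000 → 0, fb=0
25: 10010011000000 → 1, fb=1
26: 00100110000001 → 0, fb=1
27: 01001100000011 → 0, fb=1
28: 10011000000111 → 1, fb=1
29: 00110000001111 → 0, fb=0
30: 01100000011110 → 0, fb=0
31: 11000000111100 → 1, fb=1
32: 10000001111001 → 1, fb=1
33: 00000011110011 → 0, fb=0
34: 00000111100110 → 0, fb=1
35: 00001111001101 → 0, fb=0
36: 00011110011010 → 0, fb=1
37: 00111100110101 → 0, fb=1
38: 01111001101011 → 0, fb=1
39: 11110011010111 → 1, fb=0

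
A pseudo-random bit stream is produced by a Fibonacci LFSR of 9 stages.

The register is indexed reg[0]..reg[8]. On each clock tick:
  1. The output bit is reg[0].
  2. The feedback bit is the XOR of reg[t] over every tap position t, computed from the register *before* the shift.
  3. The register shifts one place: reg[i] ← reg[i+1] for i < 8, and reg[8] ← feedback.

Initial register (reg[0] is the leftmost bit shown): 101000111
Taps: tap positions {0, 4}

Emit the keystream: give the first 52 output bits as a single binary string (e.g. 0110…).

1010001111001111100110110001010100100011100011011010

step | reg (before) | out | fb
   0 | 101000111 | 1 | 1
   1 | 010001111 | 0 | 0
   2 | 100011110 | 1 | 0
   3 | 000111100 | 0 | 1
   4 | 001111001 | 0 | 1
   5 | 011110011 | 0 | 1
   6 | 111100111 | 1 | 1
   7 | 111001111 | 1 | 1
   8 | 110011111 | 1 | 0
   9 | 100111110 | 1 | 0
  10 | 001111100 | 0 | 1
  11 | 011111001 | 0 | 1
  12 | 111110011 | 1 | 0
  13 | 111100110 | 1 | 1
  14 | 111001101 | 1 | 1
  15 | 110011011 | 1 | 0
  16 | 100110110 | 1 | 0
  17 | 001101100 | 0 | 0
  18 | 011011000 | 0 | 1
  19 | 110110001 | 1 | 0
  20 | 101100010 | 1 | 1
  21 | 011000101 | 0 | 0
  22 | 110001010 | 1 | 1
  23 | 100010101 | 1 | 0
  24 | 000101010 | 0 | 0
  25 | 001010100 | 0 | 1
  26 | 010101001 | 0 | 0
  27 | 101010010 | 1 | 0
  28 | 010100100 | 0 | 0
  29 | 101001000 | 1 | 1
  30 | 010010001 | 0 | 1
  31 | 100100011 | 1 | 1
  32 | 001000111 | 0 | 0
  33 | 010001110 | 0 | 0
  34 | 100011100 | 1 | 0
  35 | 000111000 | 0 | 1
  36 | 001110001 | 0 | 1
  37 | 011100011 | 0 | 0
  38 | 111000110 | 1 | 1
  39 | 110001101 | 1 | 1
  40 | 100011011 | 1 | 0
  41 | 000110110 | 0 | 1
  42 | 001101101 | 0 | 0
  43 | 011011010 | 0 | 1
  44 | 110110101 | 1 | 0
  45 | 101101010 | 1 | 1
  46 | 011010101 | 0 | 1
  47 | 110101011 | 1 | 1
  48 | 101010111 | 1 | 0
  49 | 010101110 | 0 | 0
  50 | 101011100 | 1 | 0
  51 | 010111000 | 0 | 1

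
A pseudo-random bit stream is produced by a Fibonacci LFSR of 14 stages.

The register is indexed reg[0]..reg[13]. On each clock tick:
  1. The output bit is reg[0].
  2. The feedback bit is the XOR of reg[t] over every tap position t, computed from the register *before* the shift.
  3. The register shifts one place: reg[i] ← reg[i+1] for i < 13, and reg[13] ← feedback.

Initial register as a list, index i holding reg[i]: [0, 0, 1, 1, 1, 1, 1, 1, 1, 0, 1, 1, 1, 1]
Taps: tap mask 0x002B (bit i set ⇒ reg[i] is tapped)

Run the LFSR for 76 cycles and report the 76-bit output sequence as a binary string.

0011111110111101001010100010110110101010101110111111010110110100000101111111

step | reg (before) | out | fb
   0 | 00111111101111 | 0 | 0
   1 | 01111111011110 | 0 | 1
   2 | 11111110111101 | 1 | 0
   3 | 11111101111010 | 1 | 0
   4 | 11111011110100 | 1 | 1
   5 | 11110111101001 | 1 | 0
   6 | 11101111010010 | 1 | 1
   7 | 11011110100101 | 1 | 0
   8 | 10111101001010 | 1 | 1
   9 | 01111010010101 | 0 | 0
  10 | 11110100101010 | 1 | 0
  11 | 11101001010100 | 1 | 0
  12 | 11010010101000 | 1 | 1
  13 | 10100101010001 | 1 | 0
  14 | 01001010100010 | 0 | 1
  15 | 10010101000101 | 1 | 1
  16 | 00101010001011 | 0 | 0
  17 | 01010100010110 | 0 | 1
  18 | 10101000101101 | 1 | 1
  19 | 01010001011011 | 0 | 0
  20 | 10100010110110 | 1 | 1
  21 | 01000101101101 | 0 | 0
  22 | 10001011011010 | 1 | 1
  23 | 00010110110101 | 0 | 0
  24 | 00101101101010 | 0 | 1
  25 | 01011011010101 | 0 | 0
  26 | 10110110101010 | 1 | 1
  27 | 01101101010101 | 0 | 0
  28 | 11011010101010 | 1 | 1
  29 | 10110101010101 | 1 | 1
  30 | 01101010101011 | 0 | 1
  31 | 11010101010111 | 1 | 0
  32 | 10101010101110 | 1 | 1
  33 | 01010101011101 | 0 | 1
  34 | 10101010111011 | 1 | 1
  35 | 01010101110111 | 0 | 1
  36 | 10101011101111 | 1 | 1
  37 | 01010111011111 | 0 | 1
  38 | 10101110111111 | 1 | 0
  39 | 01011101111110 | 0 | 1
  40 | 10111011111101 | 1 | 0
  41 | 01110111111010 | 0 | 1
  42 | 11101111110101 | 1 | 1
  43 | 11011111101011 | 1 | 0
  44 | 10111111010110 | 1 | 1
  45 | 01111110101101 | 0 | 1
  46 | 11111101011011 | 1 | 0
  47 | 11111010110110 | 1 | 1
  48 | 11110101101101 | 1 | 0
  49 | 11101011011010 | 1 | 0
  50 | 11010110110100 | 1 | 0
  51 | 10101101101000 | 1 | 0
  52 | 01011011010000 | 0 | 0
  53 | 10110110100000 | 1 | 1
  54 | 01101101000001 | 0 | 0
  55 | 11011010000010 | 1 | 1
  56 | 10110100000101 | 1 | 1
  57 | 01101000001011 | 0 | 1
  58 | 11010000010111 | 1 | 1
  59 | 10100000101111 | 1 | 1
  60 | 01000001011111 | 0 | 1
  61 | 10000010111111 | 1 | 1
  62 | 00000101111111 | 0 | 1
  63 | 00001011111111 | 0 | 0
  64 | 00010111111110 | 0 | 0
  65 | 00101111111100 | 0 | 1
  66 | 01011111111001 | 0 | 1
  67 | 10111111110011 | 1 | 1
  68 | 01111111100111 | 0 | 1
  69 | 11111111001111 | 1 | 0
  70 | 11111110011110 | 1 | 0
  71 | 11111100111100 | 1 | 0
  72 | 11111001111000 | 1 | 1
  73 | 11110011110001 | 1 | 1
  74 | 11100111100011 | 1 | 1
  75 | 11001111000111 | 1 | 1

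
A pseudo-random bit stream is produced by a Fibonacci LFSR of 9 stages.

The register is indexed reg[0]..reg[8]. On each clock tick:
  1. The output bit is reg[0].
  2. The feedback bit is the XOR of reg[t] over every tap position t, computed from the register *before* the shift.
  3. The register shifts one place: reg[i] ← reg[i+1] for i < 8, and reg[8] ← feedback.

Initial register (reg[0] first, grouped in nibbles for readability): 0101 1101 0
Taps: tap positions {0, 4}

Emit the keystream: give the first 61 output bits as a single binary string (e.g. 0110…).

0101110101000100100001100111000010111101101100110100001110111

k : reg_k → out_k, fb_k
0: 010111010 → 0, fb=1
1: 101110101 → 1, fb=0
2: 011101010 → 0, fb=0
3: 111010100 → 1, fb=0
4: 110101000 → 1, fb=1
5: 101010001 → 1, fb=0
6: 010100010 → 0, fb=0
7: 101000100 → 1, fb=1
8: 010001001 → 0, fb=0
9: 100010010 → 1, fb=0
10: 000100100 → 0, fb=0
11: 001001000 → 0, fb=0
12: 010010000 → 0, fb=1
13: 100100001 → 1, fb=1
14: 001000011 → 0, fb=0
15: 010000110 → 0, fb=0
16: 100001100 → 1, fb=1
17: 000011001 → 0, fb=1
18: 000110011 → 0, fb=1
19: 001100111 → 0, fb=0
20: 011001110 → 0, fb=0
21: 110011100 → 1, fb=0
22: 100111000 → 1, fb=0
23: 001110000 → 0, fb=1
24: 011100001 → 0, fb=0
25: 111000010 → 1, fb=1
26: 110000101 → 1, fb=1
27: 100001011 → 1, fb=1
28: 000010111 → 0, fb=1
29: 000101111 → 0, fb=0
30: 001011110 → 0, fb=1
31: 010111101 → 0, fb=1
32: 101111011 → 1, fb=0
33: 011110110 → 0, fb=1
34: 111101101 → 1, fb=1
35: 111011011 → 1, fb=0
36: 110110110 → 1, fb=0
37: 101101100 → 1, fb=1
38: 011011001 → 0, fb=1
39: 110110011 → 1, fb=0
40: 101100110 → 1, fb=1
41: 011001101 → 0, fb=0
42: 110011010 → 1, fb=0
43: 100110100 → 1, fb=0
44: 001101000 → 0, fb=0
45: 011010000 → 0, fb=1
46: 110100001 → 1, fb=1
47: 101000011 → 1, fb=1
48: 010000111 → 0, fb=0
49: 100001110 → 1, fb=1
50: 000011101 → 0, fb=1
51: 000111011 → 0, fb=1
52: 001110111 → 0, fb=1
53: 011101111 → 0, fb=0
54: 111011110 → 1, fb=0
55: 110111100 → 1, fb=0
56: 101111000 → 1, fb=0
57: 011110000 → 0, fb=1
58: 111100001 → 1, fb=1
59: 111000011 → 1, fb=1
60: 110000111 → 1, fb=1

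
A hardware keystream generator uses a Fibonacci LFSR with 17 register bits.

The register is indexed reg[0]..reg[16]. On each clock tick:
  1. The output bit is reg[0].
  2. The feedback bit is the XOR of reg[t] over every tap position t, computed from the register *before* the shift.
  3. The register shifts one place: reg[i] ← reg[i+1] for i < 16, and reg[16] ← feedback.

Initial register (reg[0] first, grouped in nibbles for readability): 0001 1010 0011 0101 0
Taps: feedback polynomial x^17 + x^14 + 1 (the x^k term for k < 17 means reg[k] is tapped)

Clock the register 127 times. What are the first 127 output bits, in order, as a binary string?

k : reg_k → out_k, fb_k
0: 00011010001101010 → 0, fb=0
1: 00110100011010100 → 0, fb=1
2: 01101000110101001 → 0, fb=0
3: 11010001101010010 → 1, fb=1
4: 10100011010100101 → 1, fb=0
5: 01000110101001010 → 0, fb=0
6: 10001101010010100 → 1, fb=0
7: 00011010100101000 → 0, fb=0
8: 00110101001010000 → 0, fb=0
9: 01101010010100000 → 0, fb=0
10: 11010100101000000 → 1, fb=1
11: 10101001010000001 → 1, fb=1
12: 01010010100000011 → 0, fb=0
13: 10100101000000110 → 1, fb=0
14: 01001010000001100 → 0, fb=1
15: 10010100000011001 → 1, fb=1
16: 00101000000110011 → 0, fb=0
17: 01010000001100110 → 0, fb=1
18: 10100000011001101 → 1, fb=0
19: 01000000110011010 → 0, fb=0
20: 10000001100110100 → 1, fb=0
21: 00000011001101000 → 0, fb=0
22: 00000110011010000 → 0, fb=0
23: 00001100110100000 → 0, fb=0
24: 00011001101000000 → 0, fb=0
25: 00110011010000000 → 0, fb=0
26: 01100110100000000 → 0, fb=0
27: 11001101000000000 → 1, fb=1
28: 10011010000000001 → 1, fb=1
29: 00110100000000011 → 0, fb=0
30: 01101000000000110 → 0, fb=1
31: 11010000000001101 → 1, fb=0
32: 10100000000011010 → 1, fb=1
33: 01000000000110101 → 0, fb=1
34: 10000000001101011 → 1, fb=1
35: 00000000011010111 → 0, fb=1
36: 00000000110101111 → 0, fb=1
37: 00000001101011111 → 0, fb=1
38: 00000011010111111 → 0, fb=1
39: 00000110101111111 → 0, fb=1
40: 00001101011111111 → 0, fb=1
41: 00011010111111111 → 0, fb=1
42: 00110101111111111 → 0, fb=1
43: 01101011111111111 → 0, fb=1
44: 11010111111111111 → 1, fb=0
45: 10101111111111110 → 1, fb=0
46: 01011111111111100 → 0, fb=1
47: 10111111111111001 → 1, fb=1
48: 01111111111110011 → 0, fb=0
49: 11111111111100110 → 1, fb=0
50: 11111111111001100 → 1, fb=0
51: 11111111110011000 → 1, fb=1
52: 11111111100110001 → 1, fb=1
53: 11111111001100011 → 1, fb=1
54: 11111110011000111 → 1, fb=0
55: 11111100110001110 → 1, fb=0
56: 11111001100011100 → 1, fb=0
57: 11110011000111000 → 1, fb=1
58: 11100110001110001 → 1, fb=1
59: 11001100011100011 → 1, fb=1
60: 10011000111000111 → 1, fb=0
61: 00110001110001110 → 0, fb=1
62: 01100011100011101 → 0, fb=1
63: 11000111000111011 → 1, fb=1
64: 10001110001110111 → 1, fb=0
65: 00011100011101110 → 0, fb=1
66: 00111000111011101 → 0, fb=1
67: 01110001110111011 → 0, fb=0
68: 11100011101110110 → 1, fb=0
69: 11000111011101100 → 1, fb=0
70: 10001110111011000 → 1, fb=1
71: 00011101110110001 → 0, fb=0
72: 00111011101100010 → 0, fb=0
73: 01110111011000100 → 0, fb=1
74: 11101110110001001 → 1, fb=1
75: 11011101100010011 → 1, fb=1
76: 10111011000100111 → 1, fb=0
77: 01110110001001110 → 0, fb=1
78: 11101100010011101 → 1, fb=0
79: 11011000100111010 → 1, fb=1
80: 10110001001110101 → 1, fb=0
81: 01100010011101010 → 0, fb=0
82: 11000100111010100 → 1, fb=0
83: 10001001110101000 → 1, fb=1
84: 00010011101010001 → 0, fb=0
85: 00100111010100010 → 0, fb=0
86: 01001110101000100 → 0, fb=1
87: 10011101010001001 → 1, fb=1
88: 00111010100010011 → 0, fb=0
89: 01110101000100110 → 0, fb=1
90: 11101010001001101 → 1, fb=0
91: 11010100010011010 → 1, fb=1
92: 10101000100110101 → 1, fb=0
93: 01010001001101010 → 0, fb=0
94: 10100010011010100 → 1, fb=0
95: 01000100110101000 → 0, fb=0
96: 10001001101010000 → 1, fb=1
97: 00010011010100001 → 0, fb=0
98: 00100110101000010 → 0, fb=0
99: 01001101010000100 → 0, fb=1
100: 10011010100001001 → 1, fb=1
101: 00110101000010011 → 0, fb=0
102: 01101010000100110 → 0, fb=1
103: 11010100001001101 → 1, fb=0
104: 10101000010011010 → 1, fb=1
105: 01010000100110101 → 0, fb=1
106: 10100001001101011 → 1, fb=1
107: 01000010011010111 → 0, fb=1
108: 10000100110101111 → 1, fb=0
109: 00001001101011110 → 0, fb=1
110: 00010011010111101 → 0, fb=1
111: 00100110101111011 → 0, fb=0
112: 01001101011110110 → 0, fb=1
113: 10011010111101101 → 1, fb=0
114: 00110101111011010 → 0, fb=0
115: 01101011110110100 → 0, fb=1
116: 11010111101101001 → 1, fb=1
117: 10101111011010011 → 1, fb=1
118: 01011110110100111 → 0, fb=1
119: 10111101101001111 → 1, fb=0
120: 01111011010011110 → 0, fb=1
121: 11110110100111101 → 1, fb=0
122: 11101101001111010 → 1, fb=1
123: 11011010011110101 → 1, fb=0
124: 10110100111101010 → 1, fb=1
125: 01101001111010101 → 0, fb=1
126: 11010011110101011 → 1, fb=1

0001101000110101001010000001100110100000000011010111111111111001100011100011101110110001001110101000100110101000010011010111101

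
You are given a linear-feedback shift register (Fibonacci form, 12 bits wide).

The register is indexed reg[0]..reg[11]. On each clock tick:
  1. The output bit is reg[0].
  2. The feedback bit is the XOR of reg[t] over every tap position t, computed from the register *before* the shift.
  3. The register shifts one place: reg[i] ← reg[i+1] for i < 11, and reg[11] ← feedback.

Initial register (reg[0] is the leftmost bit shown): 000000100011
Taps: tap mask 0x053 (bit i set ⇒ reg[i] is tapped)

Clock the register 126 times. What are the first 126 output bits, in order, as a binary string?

000000100011101010110100100110110010110101001111000011100010011110011111011010001101000000000111000110111110011010111110111110

step | reg (before) | out | fb
   0 | 000000100011 | 0 | 1
   1 | 000001000111 | 0 | 0
   2 | 000010001110 | 0 | 1
   3 | 000100011101 | 0 | 0
   4 | 001000111010 | 0 | 1
   5 | 010001110101 | 0 | 0
   6 | 100011101010 | 1 | 1
   7 | 000111010101 | 0 | 1
   8 | 001110101011 | 0 | 0
   9 | 011101010110 | 0 | 1
  10 | 111010101101 | 1 | 0
  11 | 110101011010 | 1 | 0
  12 | 101010110100 | 1 | 1
  13 | 010101101001 | 0 | 0
  14 | 101011010010 | 1 | 0
  15 | 010110100100 | 0 | 1
  16 | 101101001001 | 1 | 1
  17 | 011010010011 | 0 | 0
  18 | 110100100110 | 1 | 1
  19 | 101001001101 | 1 | 1
  20 | 010010011011 | 0 | 0
  21 | 100100110110 | 1 | 0
  22 | 001001101100 | 0 | 1
  23 | 010011011001 | 0 | 0
  24 | 100110110010 | 1 | 1
  25 | 001101100101 | 0 | 1
  26 | 011011001011 | 0 | 0
  27 | 110110010110 | 1 | 1
  28 | 101100101101 | 1 | 0
  29 | 011001011010 | 0 | 1
  30 | 110010110101 | 1 | 0
  31 | 100101101010 | 1 | 0
  32 | 001011010100 | 0 | 1
  33 | 010110101001 | 0 | 1
  34 | 101101010011 | 1 | 1
  35 | 011010100111 | 0 | 1
  36 | 110101001111 | 1 | 0
  37 | 101010011110 | 1 | 0
  38 | 010100111100 | 0 | 0
  39 | 101001111000 | 1 | 0
  40 | 010011110000 | 0 | 1
  41 | 100111100001 | 1 | 1
  42 | 001111000011 | 0 | 1
  43 | 011110000111 | 0 | 0
  44 | 111100001110 | 1 | 0
  45 | 111000011100 | 1 | 0
  46 | 110000111000 | 1 | 1
  47 | 100001110001 | 1 | 0
  48 | 000011100010 | 0 | 0
  49 | 000111000100 | 0 | 1
  50 | 001110001001 | 0 | 1
  51 | 011100010011 | 0 | 1
  52 | 111000100111 | 1 | 1
  53 | 110001001111 | 1 | 0
  54 | 100010011110 | 1 | 0
  55 | 000100111100 | 0 | 1
  56 | 001001111001 | 0 | 1
  57 | 010011110011 | 0 | 1
  58 | 100111100111 | 1 | 1
  59 | 001111001111 | 0 | 1
  60 | 011110011111 | 0 | 0
  61 | 111100111110 | 1 | 1
  62 | 111001111101 | 1 | 1
  63 | 110011111011 | 1 | 0
  64 | 100111110110 | 1 | 1
  65 | 001111101101 | 0 | 0
  66 | 011111011010 | 0 | 0
  67 | 111110110100 | 1 | 0
  68 | 111101101000 | 1 | 1
  69 | 111011010001 | 1 | 1
  70 | 110110100011 | 1 | 0
  71 | 101101000110 | 1 | 1
  72 | 011010001101 | 0 | 0
  73 | 110100011010 | 1 | 0
  74 | 101000110100 | 1 | 0
  75 | 010001101000 | 0 | 0
  76 | 100011010000 | 1 | 0
  77 | 000110100000 | 0 | 0
  78 | 001101000000 | 0 | 0
  79 | 011010000000 | 0 | 0
  80 | 110100000000 | 1 | 0
  81 | 101000000000 | 1 | 1
  82 | 010000000001 | 0 | 1
  83 | 100000000011 | 1 | 1
  84 | 000000000111 | 0 | 0
  85 | 000000001110 | 0 | 0
  86 | 000000011100 | 0 | 0
  87 | 000000111000 | 0 | 1
  88 | 000001110001 | 0 | 1
  89 | 000011100011 | 0 | 0
  90 | 000111000110 | 0 | 1
  91 | 001110001101 | 0 | 1
  92 | 011100011011 | 0 | 1
  93 | 111000110111 | 1 | 1
  94 | 110001101111 | 1 | 1
  95 | 100011011111 | 1 | 0
  96 | 000110111110 | 0 | 0
  97 | 001101111100 | 0 | 1
  98 | 011011111001 | 0 | 1
  99 | 110111110011 | 1 | 0
 100 | 101111100110 | 1 | 1
 101 | 011111001101 | 0 | 0
 102 | 111110011010 | 1 | 1
 103 | 111100110101 | 1 | 1
 104 | 111001101011 | 1 | 1
 105 | 110011010111 | 1 | 1
 106 | 100110101111 | 1 | 1
 107 | 001101011111 | 0 | 0
 108 | 011010111110 | 0 | 1
 109 | 110101111101 | 1 | 1
 110 | 101011111011 | 1 | 1
 111 | 010111110111 | 0 | 1
 112 | 101111101111 | 1 | 1
 113 | 011111011111 | 0 | 0
 114 | 111110111110 | 1 | 0
 115 | 111101111100 | 1 | 1
 116 | 111011111001 | 1 | 0
 117 | 110111110010 | 1 | 0
 118 | 101111100100 | 1 | 1
 119 | 011111001001 | 0 | 0
 120 | 111110010010 | 1 | 1
 121 | 111100100101 | 1 | 1
 122 | 111001001011 | 1 | 0
 123 | 110010010110 | 1 | 1
 124 | 100100101101 | 1 | 0
 125 | 001001011010 | 0 | 0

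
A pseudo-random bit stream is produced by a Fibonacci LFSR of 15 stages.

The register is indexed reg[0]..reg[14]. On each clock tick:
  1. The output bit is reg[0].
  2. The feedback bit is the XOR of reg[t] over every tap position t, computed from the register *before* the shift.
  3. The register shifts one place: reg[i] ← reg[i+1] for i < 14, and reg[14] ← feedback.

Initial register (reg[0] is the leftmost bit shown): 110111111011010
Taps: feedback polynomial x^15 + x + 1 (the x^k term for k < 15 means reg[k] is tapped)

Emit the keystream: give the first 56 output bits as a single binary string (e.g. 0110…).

k : reg_k → out_k, fb_k
0: 110111111011010 → 1, fb=0
1: 101111110110100 → 1, fb=1
2: 011111101101001 → 0, fb=1
3: 111111011010011 → 1, fb=0
4: 111110110100110 → 1, fb=0
5: 111101101001100 → 1, fb=0
6: 111011010011000 → 1, fb=0
7: 110110100110000 → 1, fb=0
8: 101101001100000 → 1, fb=1
9: 011010011000001 → 0, fb=1
10: 110100110000011 → 1, fb=0
11: 101001100000110 → 1, fb=1
12: 010011000001101 → 0, fb=1
13: 100110000011011 → 1, fb=1
14: 001100000110111 → 0, fb=0
15: 011000001101110 → 0, fb=1
16: 110000011011101 → 1, fb=0
17: 100000110111010 → 1, fb=1
18: 000001101110101 → 0, fb=0
19: 000011011101010 → 0, fb=0
20: 000110111010100 → 0, fb=0
21: 001101110101000 → 0, fb=0
22: 011011101010000 → 0, fb=1
23: 110111010100001 → 1, fb=0
24: 101110101000010 → 1, fb=1
25: 011101010000101 → 0, fb=1
26: 111010100001011 → 1, fb=0
27: 110101000010110 → 1, fb=0
28: 101010000101100 → 1, fb=1
29: 010100001011001 → 0, fb=1
30: 101000010110011 → 1, fb=1
31: 010000101100111 → 0, fb=1
32: 100001011001111 → 1, fb=1
33: 000010110011111 → 0, fb=0
34: 000101100111110 → 0, fb=0
35: 001011001111100 → 0, fb=0
36: 010110011111000 → 0, fb=1
37: 101100111110001 → 1, fb=1
38: 011001111100011 → 0, fb=1
39: 110011111000111 → 1, fb=0
40: 100111110001110 → 1, fb=1
41: 001111100011101 → 0, fb=0
42: 011111000111010 → 0, fb=1
43: 111110001110101 → 1, fb=0
44: 111100011101010 → 1, fb=0
45: 111000111010100 → 1, fb=0
46: 110001110101000 → 1, fb=0
47: 100011101010000 → 1, fb=1
48: 000111010100001 → 0, fb=0
49: 001110101000010 → 0, fb=0
50: 011101010000100 → 0, fb=1
51: 111010100001001 → 1, fb=0
52: 110101000010010 → 1, fb=0
53: 101010000100100 → 1, fb=1
54: 010100001001001 → 0, fb=1
55: 101000010010011 → 1, fb=1

11011111101101001100000110111010100001011001111100011101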